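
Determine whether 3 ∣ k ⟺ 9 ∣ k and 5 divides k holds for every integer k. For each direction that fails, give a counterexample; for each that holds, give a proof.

(⟹) This fails: take k = 3. Certainly 3 ∣ 3, but 9 ∤ 3.

(⟸) Suppose 9 ∣ k and 5 ∣ k. Any common multiple of 9 and 5 is a multiple of their lcm; here gcd(9, 5) = 1, so lcm(9, 5) = 9·5 = 45, so 45 ∣ k. Since 3 ∣ 45, it follows that 3 ∣ k.

(⇒) fails; (⇐) holds.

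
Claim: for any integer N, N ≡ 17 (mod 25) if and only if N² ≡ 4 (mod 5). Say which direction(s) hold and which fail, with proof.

Only the forward implication holds.

(⟸) This fails: take N = 2. Then 2² = 4 ≡ 4 (mod 5), yet 2 ≡ 2 (mod 25), not 17.

(⟹) Suppose N ≡ 17 (mod 25). Then N² ≡ 17² = 289 (mod 25), and since 5 ∣ 25, also N² ≡ 4 (mod 5).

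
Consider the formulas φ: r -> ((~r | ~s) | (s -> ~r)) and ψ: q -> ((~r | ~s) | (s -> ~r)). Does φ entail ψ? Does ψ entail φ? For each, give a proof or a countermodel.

(⟹) Assume the antecedent. If r is true, the antecedent forces (q = F, r = T, s = F) or (q = T, r = T, s = F), and q -> ((~r | ~s) | (s -> ~r)) holds there. If r is false, q -> ((~r | ~s) | (s -> ~r)) reduces to true regardless of the other variables. Either way q -> ((~r | ~s) | (s -> ~r)) holds.

(⟸) This fails. Under q = F, r = T, s = T, the left side is false but the right side is true.

Only the forward direction holds.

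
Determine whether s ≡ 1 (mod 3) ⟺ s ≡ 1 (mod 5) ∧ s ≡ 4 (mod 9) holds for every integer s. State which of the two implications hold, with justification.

(→) This fails: s = 1 gives 1 ≡ 1 (mod 3) but 1 ≡ 1 (mod 9), so the conjunction on the right does not hold.

(←) Conversely, if s ≡ 1 (mod 5) and s ≡ 4 (mod 9), then by the Chinese remainder theorem s ≡ 31 (mod 45). Since 31 ≡ 1 (mod 3) and 3 ∣ 45, we get s ≡ 1 (mod 3).

The forward direction fails; the converse holds.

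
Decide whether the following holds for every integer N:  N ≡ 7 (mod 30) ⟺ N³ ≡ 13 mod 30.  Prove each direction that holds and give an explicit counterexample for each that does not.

The biconditional holds.

[⇒] Suppose N ≡ 7 (mod 30). Write N = 30j + 7. Then (30j + 7)³ = 27000j³ + 18900j² + 4410j + 343 = 30(900j³ + 630j² + 147j + 11) + 13, so N³ ≡ 13 (mod 30).

[⇐] Conversely, suppose N³ ≡ 13 (mod 30). The only residue r in {0, …, 29} with r³ ≡ 13 (mod 30) is r = 7, so N ≡ 7 (mod 30).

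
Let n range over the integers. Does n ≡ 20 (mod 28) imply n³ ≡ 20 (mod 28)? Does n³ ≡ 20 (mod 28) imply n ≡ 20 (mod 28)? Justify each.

The forward direction holds; the converse fails.

Forward direction. Suppose n ≡ 20 (mod 28). Write n = 28j + 20. Then (28j + 20)³ = 21952j³ + 47040j² + 33600j + 8000 = 28(784j³ + 1680j² + 1200j + 285) + 20, so n³ ≡ 20 (mod 28).

Converse. This fails: take n = 6. Then 6³ = 216 ≡ 20 (mod 28), yet 6 ≡ 6 (mod 28), not 20.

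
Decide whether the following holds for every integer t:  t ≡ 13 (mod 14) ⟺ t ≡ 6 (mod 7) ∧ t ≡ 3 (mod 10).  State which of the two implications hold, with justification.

[⇐] If t ≡ 6 (mod 7) and t ≡ 3 (mod 10), then by the Chinese remainder theorem t ≡ 13 (mod 70). Since 13 ≡ 13 (mod 14) and 14 ∣ 70, we get t ≡ 13 (mod 14).

[⇒] This fails: t = 69 gives 69 ≡ 13 (mod 14) but 69 ≡ 9 (mod 10), so the conjunction on the right does not hold.

Not equivalent: only (⇐) holds.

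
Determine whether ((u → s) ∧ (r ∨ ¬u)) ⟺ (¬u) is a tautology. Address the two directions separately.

(⇒) fails; (⇐) holds.

[⇒] This fails. Under s = T, u = T, r = T, the left side is true but the right side is false.

[⇐] Assume the antecedent. If s is true, the antecedent forces (s = T, u = F, r = F) or (s = T, u = F, r = T), and (u → s) ∧ (r ∨ ¬u) holds there. If s is false, the antecedent forces (s = F, u = F, r = F) or (s = F, u = F, r = T), and (u → s) ∧ (r ∨ ¬u) holds there. Either way (u → s) ∧ (r ∨ ¬u) holds.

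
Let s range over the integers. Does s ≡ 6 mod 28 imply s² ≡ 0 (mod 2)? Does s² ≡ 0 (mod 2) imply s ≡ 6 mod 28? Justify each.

(⇒) holds; (⇐) fails.

(⟸) This fails: take s = 0. Then 0² = 0 ≡ 0 (mod 2), yet 0 ≡ 0 (mod 28), not 6.

(⟹) Suppose s ≡ 6 (mod 28). Then s² ≡ 6² = 36 (mod 28), and since 2 ∣ 28, also s² ≡ 0 (mod 2).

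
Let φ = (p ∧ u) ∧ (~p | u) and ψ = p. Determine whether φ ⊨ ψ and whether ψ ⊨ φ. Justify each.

(⇒) holds; (⇐) fails.

(⇐) This fails. Under u = F, p = T, the left side is false but the right side is true.

(⇒) Assume the antecedent. If u is true, the antecedent forces (u = T, p = T), and p holds there. If u is false, the antecedent cannot hold. Either way p holds.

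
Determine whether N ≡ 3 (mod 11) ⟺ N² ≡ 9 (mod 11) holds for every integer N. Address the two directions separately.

[⇐] This fails: take N = 8. Then 8² = 64 ≡ 9 (mod 11), yet 8 ≡ 8 (mod 11), not 3.

[⇒] Suppose N ≡ 3 (mod 11). Write N = 11j + 3. Then (11j + 3)² = 121j² + 66j + 9 = 11(11j² + 6j) + 9, so N² ≡ 9 (mod 11).

Only the forward implication holds.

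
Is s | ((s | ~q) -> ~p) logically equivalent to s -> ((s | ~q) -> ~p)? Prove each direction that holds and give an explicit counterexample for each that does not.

Neither implication holds.

(⟹) This fails. Under s = T, q = F, p = T, the left side is true but the right side is false.

(⟸) This fails. Under s = F, q = F, p = T, the left side is false but the right side is true.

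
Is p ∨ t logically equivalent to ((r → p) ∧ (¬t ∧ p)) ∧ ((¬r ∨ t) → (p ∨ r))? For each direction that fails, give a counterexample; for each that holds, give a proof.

(⇐) Assume the antecedent. If r is true, the antecedent forces (r = T, p = T, t = F), and p ∨ t holds there. If r is false, the antecedent forces (r = F, p = T, t = F), and p ∨ t holds there. Either way p ∨ t holds.

(⇒) This fails. Under r = F, p = F, t = T, the left side is true but the right side is false.

The forward direction fails; the converse holds.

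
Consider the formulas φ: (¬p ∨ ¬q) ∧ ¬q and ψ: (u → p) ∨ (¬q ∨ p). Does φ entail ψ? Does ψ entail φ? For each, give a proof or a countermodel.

Only the forward direction holds.

(⟸) This fails. Under q = T, p = F, u = F, the left side is false but the right side is true.

(⟹) Assume the antecedent. If q is true, the antecedent cannot hold. If q is false, (u → p) ∨ (¬q ∨ p) reduces to true regardless of the other variables. Either way (u → p) ∨ (¬q ∨ p) holds.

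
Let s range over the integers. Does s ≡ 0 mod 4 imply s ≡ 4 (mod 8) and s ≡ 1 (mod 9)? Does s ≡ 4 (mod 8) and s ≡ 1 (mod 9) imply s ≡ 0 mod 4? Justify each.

Only the reverse direction holds.

[⇒] This fails: s = 0 gives 0 ≡ 0 (mod 4) but 0 ≡ 0 (mod 8), so the conjunction on the right does not hold.

[⇐] Conversely, if s ≡ 4 (mod 8) and s ≡ 1 (mod 9), then by the Chinese remainder theorem s ≡ 28 (mod 72). Since 28 ≡ 0 (mod 4) and 4 ∣ 72, we get s ≡ 0 (mod 4).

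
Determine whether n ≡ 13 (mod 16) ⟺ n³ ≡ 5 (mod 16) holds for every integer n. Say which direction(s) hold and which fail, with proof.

Both directions hold; the statement is true.

(⟹) Suppose n ≡ 13 (mod 16). Write n = 16j + 13. Then (16j + 13)³ = 4096j³ + 9984j² + 8112j + 2197 = 16(256j³ + 624j² + 507j + 137) + 5, so n³ ≡ 5 (mod 16).

(⟸) Conversely, suppose n³ ≡ 5 (mod 16). The only residue r in {0, …, 15} with r³ ≡ 5 (mod 16) is r = 13, so n ≡ 13 (mod 16).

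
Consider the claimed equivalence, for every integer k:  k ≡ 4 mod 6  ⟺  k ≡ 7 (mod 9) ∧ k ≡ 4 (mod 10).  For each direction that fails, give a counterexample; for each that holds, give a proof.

(⇒) This fails: k = 64 gives 64 ≡ 4 (mod 6) but 64 ≡ 1 (mod 9), so the conjunction on the right does not hold.

(⇐) Conversely, if k ≡ 7 (mod 9) and k ≡ 4 (mod 10), then by the Chinese remainder theorem k ≡ 34 (mod 90). Since 34 ≡ 4 (mod 6) and 6 ∣ 90, we get k ≡ 4 (mod 6).

Not equivalent: only (⇐) holds.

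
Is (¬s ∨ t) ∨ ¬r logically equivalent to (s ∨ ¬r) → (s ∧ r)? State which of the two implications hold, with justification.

(⇒) This fails. Under s = F, t = F, r = F, the left side is true but the right side is false.

(⇐) This fails. Under s = T, t = F, r = T, the left side is false but the right side is true.

(⇒) fails and (⇐) fails.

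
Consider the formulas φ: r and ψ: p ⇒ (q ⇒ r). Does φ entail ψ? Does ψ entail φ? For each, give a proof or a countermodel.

(⟸) This fails. Under q = F, p = F, r = F, the left side is false but the right side is true.

(⟹) Assume the antecedent. If q is true, the antecedent forces (q = T, p = F, r = T) or (q = T, p = T, r = T), and p ⇒ (q ⇒ r) holds there. If q is false, p ⇒ (q ⇒ r) reduces to true regardless of the other variables. Either way p ⇒ (q ⇒ r) holds.

The forward direction holds; the converse fails.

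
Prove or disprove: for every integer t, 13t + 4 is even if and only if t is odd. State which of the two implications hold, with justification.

(⟹) This fails: t = 2 gives 13t + 4 = 30, which is even, but 2 is even, not odd.

(⟸) This also fails: t = 7 is odd, but 13t + 4 = 95 is odd, not even.

Both directions fail.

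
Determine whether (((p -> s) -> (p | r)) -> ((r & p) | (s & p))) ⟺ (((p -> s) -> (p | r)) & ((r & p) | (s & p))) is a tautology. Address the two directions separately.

(⇒) This fails. Under s = F, r = F, p = F, the left side is true but the right side is false.

(⇐) Assume the antecedent. If s is true, the antecedent forces (s = T, r = F, p = T) or (s = T, r = T, p = T), and the consequent holds there. If s is false, the antecedent forces (s = F, r = T, p = T), and the consequent holds there. Either way the consequent holds.

Only the reverse direction holds.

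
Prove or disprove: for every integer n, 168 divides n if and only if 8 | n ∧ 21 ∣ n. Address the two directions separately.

[⇒] If 168 ∣ n, write n = 168q. Since 168 = 21·8, n = 8·(21q), so 8 ∣ n; and since 168 = 8·21, n = 21·(8q), so 21 ∣ n.

[⇐] Suppose 8 ∣ n and 21 ∣ n. Any common multiple of 8 and 21 is a multiple of their lcm; here gcd(8, 21) = 1, so lcm(8, 21) = 8·21 = 168, so 168 ∣ n.

Both implications hold.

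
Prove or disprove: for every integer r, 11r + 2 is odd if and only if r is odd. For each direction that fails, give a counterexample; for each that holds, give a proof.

Converse. Suppose r is odd; write r = 2j + 1. Then 11r + 2 = 11·(2j + 1) + 2 = 2·11j + 13, which is odd.

Forward direction. Suppose 11r + 2 is odd. Since 11 is odd, 11r and r have the same parity, so 11r + 2 ≡ r + 2 (mod 2). As 2 is even, 11r + 2 is odd exactly when r is odd. Thus r is odd.

Both directions hold; the statement is true.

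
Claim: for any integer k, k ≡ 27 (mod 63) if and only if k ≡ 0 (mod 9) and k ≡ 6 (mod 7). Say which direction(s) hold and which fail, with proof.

The biconditional holds.

(→) Suppose k ≡ 27 (mod 63); write k = 63j + 27. Since 9 ∣ 63, reducing mod 9 gives k ≡ 27 ≡ 0 (mod 9); since 7 ∣ 63, reducing mod 7 gives k ≡ 27 ≡ 6 (mod 7).

(←) Conversely, if k ≡ 0 (mod 9) and k ≡ 6 (mod 7), then by the Chinese remainder theorem k ≡ 27 (mod 63). This is exactly k ≡ 27 (mod 63).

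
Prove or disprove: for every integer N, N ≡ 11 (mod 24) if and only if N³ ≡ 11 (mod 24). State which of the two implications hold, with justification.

Both directions hold; the statement is true.

Forward direction. Suppose N ≡ 11 (mod 24). Write N = 24j + 11. Then (24j + 11)³ = 13824j³ + 19008j² + 8712j + 1331 = 24(576j³ + 792j² + 363j + 55) + 11, so N³ ≡ 11 (mod 24).

Converse. Suppose N³ ≡ 11 (mod 24). The only residue r in {0, …, 23} with r³ ≡ 11 (mod 24) is r = 11, so N ≡ 11 (mod 24).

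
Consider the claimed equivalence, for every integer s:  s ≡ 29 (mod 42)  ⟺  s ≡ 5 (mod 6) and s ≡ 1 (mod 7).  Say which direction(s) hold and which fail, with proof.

Both directions hold.

Forward direction. Suppose s ≡ 29 (mod 42); write s = 42j + 29. Since 6 ∣ 42, reducing mod 6 gives s ≡ 29 ≡ 5 (mod 6); since 7 ∣ 42, reducing mod 7 gives s ≡ 29 ≡ 1 (mod 7).

Converse. If s ≡ 5 (mod 6) and s ≡ 1 (mod 7), then by the Chinese remainder theorem s ≡ 29 (mod 42). This is exactly s ≡ 29 (mod 42).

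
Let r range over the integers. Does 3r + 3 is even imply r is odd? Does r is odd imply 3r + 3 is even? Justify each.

Both directions hold.

(⟹) Suppose 3r + 3 is even. Since 3 is odd, 3r and r have the same parity, so 3r + 3 ≡ r + 3 (mod 2). As 3 is odd, 3r + 3 is even exactly when r is odd. Thus r is odd.

(⟸) Conversely, suppose r is odd; write r = 2j + 1. Then 3r + 3 = 3·(2j + 1) + 3 = 2·3j + 6, which is even.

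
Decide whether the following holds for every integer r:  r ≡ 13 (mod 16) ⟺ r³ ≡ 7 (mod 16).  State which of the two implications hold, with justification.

(⇒) fails and (⇐) fails.

(⇒) This fails: take r = 13. Then 13 ≡ 13 (mod 16), but 13³ = 2197 ≡ 5 (mod 16), not 7.

(⇐) This fails: take r = 7. Then 7³ = 343 ≡ 7 (mod 16), yet 7 ≡ 7 (mod 16), not 13.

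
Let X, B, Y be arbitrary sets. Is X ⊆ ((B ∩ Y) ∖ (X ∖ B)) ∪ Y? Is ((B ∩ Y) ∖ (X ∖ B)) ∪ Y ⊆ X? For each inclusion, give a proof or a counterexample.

(⊆) This inclusion fails. Take X = {1}, B = ∅, Y = ∅; then 1 ∈ X but 1 ∉ ((B ∩ Y) ∖ (X ∖ B)) ∪ Y.

(⊇) This inclusion fails. Take X = ∅, B = ∅, Y = {1}; then 1 ∈ ((B ∩ Y) ∖ (X ∖ B)) ∪ Y but 1 ∉ X.

Both inclusions fail.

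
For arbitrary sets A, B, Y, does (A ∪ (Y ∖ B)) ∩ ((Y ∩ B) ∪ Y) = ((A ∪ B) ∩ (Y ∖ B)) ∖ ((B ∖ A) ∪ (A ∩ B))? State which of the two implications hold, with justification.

The sets are not equal: only the reverse inclusion holds.

(⟹) This inclusion fails. Take A = ∅, B = ∅, Y = {1}; then 1 ∈ (A ∪ (Y ∖ B)) ∩ ((Y ∩ B) ∪ Y) but 1 ∉ ((A ∪ B) ∩ (Y ∖ B)) ∖ ((B ∖ A) ∪ (A ∩ B)).

(⟸) Let x ∈ ((A ∪ B) ∩ (Y ∖ B)) ∖ ((B ∖ A) ∪ (A ∩ B)). Then x ∈ A ∩ Y and x ∉ B, from which x ∈ (A ∪ (Y ∖ B)) ∩ ((Y ∩ B) ∪ Y).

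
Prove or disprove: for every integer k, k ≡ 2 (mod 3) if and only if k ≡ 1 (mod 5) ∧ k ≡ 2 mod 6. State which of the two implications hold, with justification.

(⟹) This fails: k = 2 gives 2 ≡ 2 (mod 3) but 2 ≡ 2 (mod 5), so the conjunction on the right does not hold.

(⟸) Conversely, if k ≡ 1 (mod 5) and k ≡ 2 (mod 6), then by the Chinese remainder theorem k ≡ 26 (mod 30). Since 26 ≡ 2 (mod 3) and 3 ∣ 30, we get k ≡ 2 (mod 3).

The forward direction fails; the converse holds.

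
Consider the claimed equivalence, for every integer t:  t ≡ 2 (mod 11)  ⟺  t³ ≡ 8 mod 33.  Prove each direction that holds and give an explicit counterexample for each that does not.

Forward direction. This fails: take t = 13. Then 13 ≡ 2 (mod 11), but 13³ = 2197 ≡ 19 (mod 33), not 8.

Converse. The residues r modulo 33 with r³ ≡ 8 (mod 33) are exactly {2}, and each is ≡ 2 (mod 11).

The forward direction fails; the converse holds.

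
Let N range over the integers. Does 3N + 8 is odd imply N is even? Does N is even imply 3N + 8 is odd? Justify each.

Both directions fail.

[⇒] This fails: N = 1 gives 3N + 8 = 11, which is odd, but 1 is odd, not even.

[⇐] This also fails: N = 4 is even, but 3N + 8 = 20 is even, not odd.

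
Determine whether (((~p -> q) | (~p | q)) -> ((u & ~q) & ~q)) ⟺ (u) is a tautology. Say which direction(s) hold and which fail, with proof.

(⟹) Assume the antecedent. If p is true, the antecedent forces (p = T, q = F, u = T), and u holds there. If p is false, the antecedent forces (p = F, q = F, u = T), and u holds there. Either way u holds.

(⟸) This fails. Under p = F, q = T, u = T, the left side is false but the right side is true.

Only the forward implication holds.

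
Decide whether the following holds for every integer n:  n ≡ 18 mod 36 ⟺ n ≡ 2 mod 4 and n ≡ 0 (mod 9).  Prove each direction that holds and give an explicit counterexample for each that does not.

Both implications hold.

(→) Suppose n ≡ 18 (mod 36); write n = 36j + 18. Since 4 ∣ 36, reducing mod 4 gives n ≡ 18 ≡ 2 (mod 4); since 9 ∣ 36, reducing mod 9 gives n ≡ 18 ≡ 0 (mod 9).

(←) Conversely, if n ≡ 2 (mod 4) and n ≡ 0 (mod 9), then by the Chinese remainder theorem n ≡ 18 (mod 36). This is exactly n ≡ 18 (mod 36).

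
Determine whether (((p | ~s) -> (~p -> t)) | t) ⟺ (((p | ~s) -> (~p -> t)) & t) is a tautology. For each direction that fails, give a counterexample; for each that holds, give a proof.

[⇒] This fails. Under t = F, s = T, p = F, the left side is true but the right side is false.

[⇐] Assume the antecedent. If t is true, ((p | ~s) -> (~p -> t)) | t reduces to true regardless of the other variables. If t is false, the antecedent cannot hold. Either way ((p | ~s) -> (~p -> t)) | t holds.

Only the converse holds.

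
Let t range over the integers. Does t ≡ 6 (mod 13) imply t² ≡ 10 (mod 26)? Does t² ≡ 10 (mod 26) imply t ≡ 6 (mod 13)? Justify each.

Neither direction holds.

Forward direction. This fails: take t = 19. Then 19 ≡ 6 (mod 13), but 19² = 361 ≡ 23 (mod 26), not 10.

Converse. This fails: take t = 20. Then 20² = 400 ≡ 10 (mod 26), yet 20 ≡ 7 (mod 13), not 6.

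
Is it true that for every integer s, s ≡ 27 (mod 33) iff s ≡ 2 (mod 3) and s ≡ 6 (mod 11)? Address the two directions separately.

(→) This fails: s = 27 gives 27 ≡ 27 (mod 33) but 27 ≡ 0 (mod 3), so the conjunction on the right does not hold.

(←) This fails: s = 17 satisfies both congruences on the right (17 ≡ 2 mod 3 and 17 ≡ 6 mod 11) yet 17 ≡ 17 (mod 33), not 27.

Neither direction holds.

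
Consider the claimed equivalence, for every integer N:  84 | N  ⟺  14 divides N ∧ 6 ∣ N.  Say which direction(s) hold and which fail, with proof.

Not equivalent: only (⇒) holds.

(→) If 84 ∣ N, write N = 84q. Since 84 = 6·14, N = 14·(6q), so 14 ∣ N; and since 84 = 14·6, N = 6·(14q), so 6 ∣ N.

(←) This fails: take N = 42. Both 14 ∣ 42 and 6 ∣ 42, yet 42 is not a multiple of 84 (since 42 = 0·84 + 42), so 84 ∤ 42.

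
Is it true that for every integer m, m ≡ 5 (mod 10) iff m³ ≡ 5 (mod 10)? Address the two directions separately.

Both directions hold; the statement is true.

Forward direction. Suppose m ≡ 5 (mod 10). Write m = 10j + 5. Then (10j + 5)³ = 1000j³ + 1500j² + 750j + 125 = 10(100j³ + 150j² + 75j + 12) + 5, so m³ ≡ 5 (mod 10).

Converse. Suppose m³ ≡ 5 (mod 10). The only residue r in {0, …, 9} with r³ ≡ 5 (mod 10) is r = 5, so m ≡ 5 (mod 10).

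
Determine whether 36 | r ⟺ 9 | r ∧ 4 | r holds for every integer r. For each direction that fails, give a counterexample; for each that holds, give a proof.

The biconditional holds.

(→) If 36 ∣ r, write r = 36q. Since 36 = 4·9, r = 9·(4q), so 9 ∣ r; and since 36 = 9·4, r = 4·(9q), so 4 ∣ r.

(←) Suppose 9 ∣ r and 4 ∣ r. Any common multiple of 9 and 4 is a multiple of their lcm; here gcd(9, 4) = 1, so lcm(9, 4) = 9·4 = 36, so 36 ∣ r.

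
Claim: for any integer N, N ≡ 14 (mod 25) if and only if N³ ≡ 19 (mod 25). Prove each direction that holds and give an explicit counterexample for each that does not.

[⇐] Suppose N³ ≡ 19 (mod 25). The only residue r in {0, …, 24} with r³ ≡ 19 (mod 25) is r = 14, so N ≡ 14 (mod 25).

[⇒] Suppose N ≡ 14 (mod 25). Write N = 25j + 14. Then (25j + 14)³ = 15625j³ + 26250j² + 14700j + 2744 = 25(625j³ + 1050j² + 588j + 109) + 19, so N³ ≡ 19 (mod 25).

Both directions hold.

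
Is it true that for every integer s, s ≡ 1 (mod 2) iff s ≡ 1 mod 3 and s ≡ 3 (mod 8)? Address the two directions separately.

Converse. If s ≡ 1 (mod 3) and s ≡ 3 (mod 8), then by the Chinese remainder theorem s ≡ 19 (mod 24). Since 19 ≡ 1 (mod 2) and 2 ∣ 24, we get s ≡ 1 (mod 2).

Forward direction. This fails: s = 1 gives 1 ≡ 1 (mod 2) but 1 ≡ 1 (mod 8), so the conjunction on the right does not hold.

Only the reverse direction holds.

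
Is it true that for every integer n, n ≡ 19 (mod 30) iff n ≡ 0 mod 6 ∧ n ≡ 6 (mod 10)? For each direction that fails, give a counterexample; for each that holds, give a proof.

Neither direction holds.

(⟹) This fails: n = 19 gives 19 ≡ 19 (mod 30) but 19 ≡ 1 (mod 6), so the conjunction on the right does not hold.

(⟸) This fails: n = 6 satisfies both congruences on the right (6 ≡ 0 mod 6 and 6 ≡ 6 mod 10) yet 6 ≡ 6 (mod 30), not 19.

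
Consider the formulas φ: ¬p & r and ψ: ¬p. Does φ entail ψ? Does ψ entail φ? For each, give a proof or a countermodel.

Not equivalent: only (⇒) holds.

[⇒] Assume the antecedent. If p is true, the antecedent cannot hold. If p is false, ¬p reduces to true regardless of the other variables. Either way ¬p holds.

[⇐] This fails. Under p = F, r = F, the left side is false but the right side is true.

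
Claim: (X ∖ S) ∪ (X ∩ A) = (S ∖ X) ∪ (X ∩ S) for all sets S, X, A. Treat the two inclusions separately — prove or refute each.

(⟹) This inclusion fails. Take S = ∅, X = {1}, A = ∅; then 1 ∈ (X ∖ S) ∪ (X ∩ A) but 1 ∉ (S ∖ X) ∪ (X ∩ S).

(⟸) This inclusion fails. Take S = {1}, X = ∅, A = ∅; then 1 ∈ (S ∖ X) ∪ (X ∩ S) but 1 ∉ (X ∖ S) ∪ (X ∩ A).

Neither inclusion holds.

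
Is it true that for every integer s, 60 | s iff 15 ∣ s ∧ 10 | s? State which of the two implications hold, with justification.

[⇒] If 60 ∣ s, write s = 60q. Since 60 = 4·15, s = 15·(4q), so 15 ∣ s; and since 60 = 6·10, s = 10·(6q), so 10 ∣ s.

[⇐] This fails: take s = 30. Both 15 ∣ 30 and 10 ∣ 30, yet 30 is not a multiple of 60 (since 30 = 0·60 + 30), so 60 ∤ 30.

Not equivalent: only (⇒) holds.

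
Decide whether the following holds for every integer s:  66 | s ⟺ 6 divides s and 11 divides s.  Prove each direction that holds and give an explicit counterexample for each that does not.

(⟹) If 66 ∣ s, write s = 66q. Since 66 = 11·6, s = 6·(11q), so 6 ∣ s; and since 66 = 6·11, s = 11·(6q), so 11 ∣ s.

(⟸) Suppose 6 ∣ s and 11 ∣ s. Any common multiple of 6 and 11 is a multiple of their lcm; here gcd(6, 11) = 1, so lcm(6, 11) = 6·11 = 66, so 66 ∣ s.

Both implications hold.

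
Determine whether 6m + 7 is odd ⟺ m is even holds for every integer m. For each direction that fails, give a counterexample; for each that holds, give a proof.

Only the reverse direction holds.

[⇐] Suppose m is even. Since 6 is even, 6m is even for every m, so 6m + 7 has the same parity as 7, which is odd. Hence 6m + 7 is odd.

[⇒] This fails: take m = 1. Then 6m + 7 = 13, which is odd, yet m = 1 is odd, not even.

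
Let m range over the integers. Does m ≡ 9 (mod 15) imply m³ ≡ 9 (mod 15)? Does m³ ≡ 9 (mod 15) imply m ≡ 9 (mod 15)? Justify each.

The biconditional holds.

[⇒] Suppose m ≡ 9 (mod 15). Write m = 15j + 9. Then (15j + 9)³ = 3375j³ + 6075j² + 3645j + 729 = 15(225j³ + 405j² + 243j + 48) + 9, so m³ ≡ 9 (mod 15).

[⇐] Conversely, suppose m³ ≡ 9 (mod 15). The only residue r in {0, …, 14} with r³ ≡ 9 (mod 15) is r = 9, so m ≡ 9 (mod 15).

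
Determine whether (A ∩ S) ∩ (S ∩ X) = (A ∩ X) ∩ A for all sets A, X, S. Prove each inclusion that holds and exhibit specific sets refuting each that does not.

The sets are not equal: only the forward inclusion holds.

(⊆) Let x ∈ (A ∩ S) ∩ (S ∩ X). Then x ∈ A ∩ X ∩ S, from which x ∈ (A ∩ X) ∩ A.

(⊇) This inclusion fails. Take A = {1}, X = {1}, S = ∅; then 1 ∈ (A ∩ X) ∩ A but 1 ∉ (A ∩ S) ∩ (S ∩ X).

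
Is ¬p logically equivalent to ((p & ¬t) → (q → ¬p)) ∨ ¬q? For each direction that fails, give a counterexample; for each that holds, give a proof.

[⇐] This fails. Under p = T, q = F, t = F, the left side is false but the right side is true.

[⇒] Assume the antecedent. If p is true, the antecedent cannot hold. If p is false, ((p & ¬t) → (q → ¬p)) ∨ ¬q reduces to true regardless of the other variables. Either way ((p & ¬t) → (q → ¬p)) ∨ ¬q holds.

(⇒) holds; (⇐) fails.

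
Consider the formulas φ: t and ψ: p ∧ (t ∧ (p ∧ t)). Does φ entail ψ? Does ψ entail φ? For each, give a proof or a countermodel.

(←) Assume the antecedent. If p is true, the antecedent forces (p = T, t = T), and t holds there. If p is false, the antecedent cannot hold. Either way t holds.

(→) This fails. Under p = F, t = T, the left side is true but the right side is false.

The forward direction fails; the converse holds.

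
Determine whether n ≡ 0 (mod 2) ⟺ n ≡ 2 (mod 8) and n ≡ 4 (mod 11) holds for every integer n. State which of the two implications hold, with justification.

(⟹) This fails: n = 0 gives 0 ≡ 0 (mod 2) but 0 ≡ 0 (mod 8), so the conjunction on the right does not hold.

(⟸) Conversely, if n ≡ 2 (mod 8) and n ≡ 4 (mod 11), then by the Chinese remainder theorem n ≡ 26 (mod 88). Since 26 ≡ 0 (mod 2) and 2 ∣ 88, we get n ≡ 0 (mod 2).

The forward direction fails; the converse holds.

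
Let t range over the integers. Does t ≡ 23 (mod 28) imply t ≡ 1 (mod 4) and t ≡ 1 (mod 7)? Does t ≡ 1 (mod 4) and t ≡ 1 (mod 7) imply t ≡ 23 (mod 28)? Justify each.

(⇒) This fails: t = 23 gives 23 ≡ 23 (mod 28) but 23 ≡ 3 (mod 4), so the conjunction on the right does not hold.

(⇐) This fails: t = 1 satisfies both congruences on the right (1 ≡ 1 mod 4 and 1 ≡ 1 mod 7) yet 1 ≡ 1 (mod 28), not 23.

Both directions fail.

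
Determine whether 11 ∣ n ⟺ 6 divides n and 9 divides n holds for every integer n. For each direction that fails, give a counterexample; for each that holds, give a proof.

Both directions fail.

Forward direction. This fails: take n = 11. Certainly 11 ∣ 11, but 6 ∤ 11.

Converse. This fails: take n = 18. Both 6 ∣ 18 and 9 ∣ 18, yet 18 is not a multiple of 11 (since 18 = 1·11 + 7), so 11 ∤ 18.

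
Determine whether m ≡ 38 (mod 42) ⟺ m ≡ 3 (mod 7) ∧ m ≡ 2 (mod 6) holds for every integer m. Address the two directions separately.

Both implications hold.

(⟹) Suppose m ≡ 38 (mod 42); write m = 42j + 38. Since 7 ∣ 42, reducing mod 7 gives m ≡ 38 ≡ 3 (mod 7); since 6 ∣ 42, reducing mod 6 gives m ≡ 38 ≡ 2 (mod 6).

(⟸) Conversely, if m ≡ 3 (mod 7) and m ≡ 2 (mod 6), then by the Chinese remainder theorem m ≡ 38 (mod 42). This is exactly m ≡ 38 (mod 42).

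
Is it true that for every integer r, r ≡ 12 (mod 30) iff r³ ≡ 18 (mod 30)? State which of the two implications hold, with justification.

Forward direction. Suppose r ≡ 12 (mod 30). Write r = 30j + 12. Then (30j + 12)³ = 27000j³ + 32400j² + 12960j + 1728 = 30(900j³ + 1080j² + 432j + 57) + 18, so r³ ≡ 18 (mod 30).

Converse. Suppose r³ ≡ 18 (mod 30). The only residue r in {0, …, 29} with r³ ≡ 18 (mod 30) is r = 12, so r ≡ 12 (mod 30).

Both directions hold; the statement is true.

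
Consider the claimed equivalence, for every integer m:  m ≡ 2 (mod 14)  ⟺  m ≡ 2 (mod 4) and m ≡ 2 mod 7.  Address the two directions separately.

The forward direction fails; the converse holds.

(⟹) This fails: m = 16 gives 16 ≡ 2 (mod 14) but 16 ≡ 0 (mod 4), so the conjunction on the right does not hold.

(⟸) Conversely, if m ≡ 2 (mod 4) and m ≡ 2 (mod 7), then by the Chinese remainder theorem m ≡ 2 (mod 28). Since 2 ≡ 2 (mod 14) and 14 ∣ 28, we get m ≡ 2 (mod 14).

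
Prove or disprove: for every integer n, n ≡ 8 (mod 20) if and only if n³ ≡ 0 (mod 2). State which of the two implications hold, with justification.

Not equivalent: only (⇒) holds.

Converse. This fails: take n = 0. Then 0³ = 0 ≡ 0 (mod 2), yet 0 ≡ 0 (mod 20), not 8.

Forward direction. Suppose n ≡ 8 (mod 20). Then n³ ≡ 8³ = 512 (mod 20), and since 2 ∣ 20, also n³ ≡ 0 (mod 2).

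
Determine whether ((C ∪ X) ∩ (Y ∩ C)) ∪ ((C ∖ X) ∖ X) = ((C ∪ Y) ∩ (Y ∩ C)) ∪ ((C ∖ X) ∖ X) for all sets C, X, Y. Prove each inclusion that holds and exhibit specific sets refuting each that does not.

Forward inclusion. Let x ∈ ((C ∪ X) ∩ (Y ∩ C)) ∪ ((C ∖ X) ∖ X). Then either x ∈ C and x ∉ X, Y; or x ∈ C ∩ Y and x ∉ X; or x ∈ C ∩ X ∩ Y. In each case x ∈ ((C ∪ Y) ∩ (Y ∩ C)) ∪ ((C ∖ X) ∖ X), so ((C ∪ X) ∩ (Y ∩ C)) ∪ ((C ∖ X) ∖ X) ⊆ ((C ∪ Y) ∩ (Y ∩ C)) ∪ ((C ∖ X) ∖ X).

Reverse inclusion. Let x ∈ ((C ∪ Y) ∩ (Y ∩ C)) ∪ ((C ∖ X) ∖ X). Then either x ∈ C and x ∉ X, Y; or x ∈ C ∩ Y and x ∉ X; or x ∈ C ∩ X ∩ Y. In each case x ∈ ((C ∪ X) ∩ (Y ∩ C)) ∪ ((C ∖ X) ∖ X), so ((C ∪ Y) ∩ (Y ∩ C)) ∪ ((C ∖ X) ∖ X) ⊆ ((C ∪ X) ∩ (Y ∩ C)) ∪ ((C ∖ X) ∖ X).

Both inclusions hold.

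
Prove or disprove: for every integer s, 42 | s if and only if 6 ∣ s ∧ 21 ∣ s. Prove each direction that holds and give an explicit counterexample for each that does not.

Both directions hold; the statement is true.

(⟹) If 42 ∣ s, write s = 42q. Since 42 = 7·6, s = 6·(7q), so 6 ∣ s; and since 42 = 2·21, s = 21·(2q), so 21 ∣ s.

(⟸) Suppose 6 ∣ s and 21 ∣ s. Any common multiple of 6 and 21 is a multiple of their lcm; here lcm(6, 21) = 6·21/gcd(6, 21) = 126/3 = 42, so 42 ∣ s.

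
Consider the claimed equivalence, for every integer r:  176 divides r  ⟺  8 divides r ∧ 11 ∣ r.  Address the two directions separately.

Converse. This fails: take r = 88. Both 8 ∣ 88 and 11 ∣ 88, yet 88 is not a multiple of 176 (since 88 = 0·176 + 88), so 176 ∤ 88.

Forward direction. If 176 ∣ r, write r = 176q. Since 176 = 22·8, r = 8·(22q), so 8 ∣ r; and since 176 = 16·11, r = 11·(16q), so 11 ∣ r.

Only the forward implication holds.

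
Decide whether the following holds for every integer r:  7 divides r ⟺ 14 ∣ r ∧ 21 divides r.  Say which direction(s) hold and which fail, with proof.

The forward direction fails; the converse holds.

(←) Suppose 14 ∣ r and 21 ∣ r. Any common multiple of 14 and 21 is a multiple of their lcm; here lcm(14, 21) = 14·21/gcd(14, 21) = 294/7 = 42, so 42 ∣ r. Since 7 ∣ 42, it follows that 7 ∣ r.

(→) This fails: take r = 7. Certainly 7 ∣ 7, but 14 ∤ 7.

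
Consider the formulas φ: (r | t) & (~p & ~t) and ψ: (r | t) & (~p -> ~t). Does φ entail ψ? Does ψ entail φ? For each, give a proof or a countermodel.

Converse. This fails. Under r = T, t = F, p = T, the left side is false but the right side is true.

Forward direction. Assume the antecedent. If r is true, the antecedent forces (r = T, t = F, p = F), and (r | t) & (~p -> ~t) holds there. If r is false, the antecedent cannot hold. Either way (r | t) & (~p -> ~t) holds.

Only the forward direction holds.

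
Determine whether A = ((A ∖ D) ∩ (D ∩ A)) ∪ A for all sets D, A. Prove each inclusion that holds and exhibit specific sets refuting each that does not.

Both inclusions hold; the sets are equal.

(⟹) Let x ∈ A. Then either x ∈ A and x ∉ D; or x ∈ D ∩ A. In each case x ∈ ((A ∖ D) ∩ (D ∩ A)) ∪ A, so A ⊆ ((A ∖ D) ∩ (D ∩ A)) ∪ A.

(⟸) Let x ∈ ((A ∖ D) ∩ (D ∩ A)) ∪ A. Then either x ∈ A and x ∉ D; or x ∈ D ∩ A. In each case x ∈ A, so ((A ∖ D) ∩ (D ∩ A)) ∪ A ⊆ A.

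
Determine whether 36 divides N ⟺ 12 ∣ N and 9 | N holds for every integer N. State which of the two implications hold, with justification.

(⟹) If 36 ∣ N, write N = 36q. Since 36 = 3·12, N = 12·(3q), so 12 ∣ N; and since 36 = 4·9, N = 9·(4q), so 9 ∣ N.

(⟸) Suppose 12 ∣ N and 9 ∣ N. Any common multiple of 12 and 9 is a multiple of their lcm; here lcm(12, 9) = 12·9/gcd(12, 9) = 108/3 = 36, so 36 ∣ N.

The biconditional holds.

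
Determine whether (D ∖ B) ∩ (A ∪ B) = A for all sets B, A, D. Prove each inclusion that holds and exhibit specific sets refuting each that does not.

(⊇) This inclusion fails. Take B = ∅, A = {1}, D = ∅; then 1 ∈ A but 1 ∉ (D ∖ B) ∩ (A ∪ B).

(⊆) Let x ∈ (D ∖ B) ∩ (A ∪ B). Then x ∈ A ∩ D and x ∉ B, from which x ∈ A.

Only the forward inclusion holds.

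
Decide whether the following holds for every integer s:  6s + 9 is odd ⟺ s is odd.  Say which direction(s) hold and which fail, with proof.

Only the converse holds.

Converse. Suppose s is odd. Since 6 is even, 6s is even for every s, so 6s + 9 has the same parity as 9, which is odd. Hence 6s + 9 is odd.

Forward direction. This fails: take s = 2. Then 6s + 9 = 21, which is odd, yet s = 2 is even, not odd.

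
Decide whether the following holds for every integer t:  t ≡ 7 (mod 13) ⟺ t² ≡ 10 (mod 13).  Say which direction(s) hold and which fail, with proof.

(⇐) This fails: take t = 6. Then 6² = 36 ≡ 10 (mod 13), yet 6 ≡ 6 (mod 13), not 7.

(⇒) Suppose t ≡ 7 (mod 13). Write t = 13j + 7. Then (13j + 7)² = 169j² + 182j + 49 = 13(13j² + 14j + 3) + 10, so t² ≡ 10 (mod 13).

Only the forward direction holds.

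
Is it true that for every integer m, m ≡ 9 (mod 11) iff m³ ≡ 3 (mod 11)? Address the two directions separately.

Both implications hold.

Forward direction. Suppose m ≡ 9 (mod 11). Write m = 11j + 9. Then (11j + 9)³ = 1331j³ + 3267j² + 2673j + 729 = 11(121j³ + 297j² + 243j + 66) + 3, so m³ ≡ 3 (mod 11).

Converse. For the converse, argue contrapositively. If m ≢ 9 (mod 11), then m is congruent to one of 0, 1, 2, 3, 4, 5, 6, 7, 8, 10 modulo 11, and these give m³ ≡ 0, 1, 8, 5, 9, 4, 7, 2, 6, 10 respectively — never 3.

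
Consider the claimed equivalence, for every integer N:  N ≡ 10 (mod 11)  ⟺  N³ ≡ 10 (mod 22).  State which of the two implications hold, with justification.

(⇒) This fails: take N = 21. Then 21 ≡ 10 (mod 11), but 21³ = 9261 ≡ 21 (mod 22), not 10.

(⇐) Conversely, the residues r modulo 22 with r³ ≡ 10 (mod 22) are exactly {10}, and each is ≡ 10 (mod 11).

(⇒) fails; (⇐) holds.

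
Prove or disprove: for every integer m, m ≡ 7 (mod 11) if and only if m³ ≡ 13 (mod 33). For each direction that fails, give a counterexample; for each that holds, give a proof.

[⇒] This fails: take m = 18. Then 18 ≡ 7 (mod 11), but 18³ = 5832 ≡ 24 (mod 33), not 13.

[⇐] Conversely, the residues r modulo 33 with r³ ≡ 13 (mod 33) are exactly {7}, and each is ≡ 7 (mod 11).

The forward direction fails; the converse holds.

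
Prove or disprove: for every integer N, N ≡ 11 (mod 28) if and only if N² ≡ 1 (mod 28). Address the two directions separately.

Both directions fail.

Forward direction. This fails: take N = 11. Then 11 ≡ 11 (mod 28), but 11² = 121 ≡ 9 (mod 28), not 1.

Converse. This fails: take N = 1. Then 1² = 1 ≡ 1 (mod 28), yet 1 ≡ 1 (mod 28), not 11.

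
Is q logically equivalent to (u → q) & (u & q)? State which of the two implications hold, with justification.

Not equivalent: only (⇐) holds.

[⇐] Assume the antecedent. If u is true, the antecedent forces (u = T, q = T), and q holds there. If u is false, the antecedent cannot hold. Either way q holds.

[⇒] This fails. Under u = F, q = T, the left side is true but the right side is false.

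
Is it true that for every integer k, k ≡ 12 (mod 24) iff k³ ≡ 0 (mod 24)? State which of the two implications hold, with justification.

The forward direction holds; the converse fails.

(⟹) Suppose k ≡ 12 (mod 24). Write k = 24j + 12. Then (24j + 12)³ = 13824j³ + 20736j² + 10368j + 1728 = 24(576j³ + 864j² + 432j + 72) + 0, so k³ ≡ 0 (mod 24).

(⟸) This fails: take k = 0. Then 0³ = 0 ≡ 0 (mod 24), yet 0 ≡ 0 (mod 24), not 12.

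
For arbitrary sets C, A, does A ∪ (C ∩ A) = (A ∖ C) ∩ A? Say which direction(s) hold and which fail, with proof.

(⊆) fails; (⊇) holds.

(⟸) Let x ∈ (A ∖ C) ∩ A. Then x ∈ A and x ∉ C, from which x ∈ A ∪ (C ∩ A).

(⟹) This inclusion fails. Take C = {1}, A = {1}; then 1 ∈ A ∪ (C ∩ A) but 1 ∉ (A ∖ C) ∩ A.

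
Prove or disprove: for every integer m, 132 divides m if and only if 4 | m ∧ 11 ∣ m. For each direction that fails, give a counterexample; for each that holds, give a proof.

(⇒) If 132 ∣ m, write m = 132q. Since 132 = 33·4, m = 4·(33q), so 4 ∣ m; and since 132 = 12·11, m = 11·(12q), so 11 ∣ m.

(⇐) This fails: take m = 44. Both 4 ∣ 44 and 11 ∣ 44, yet 44 is not a multiple of 132 (since 44 = 0·132 + 44), so 132 ∤ 44.

The forward direction holds; the converse fails.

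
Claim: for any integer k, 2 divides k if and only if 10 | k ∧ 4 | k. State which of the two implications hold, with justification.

(→) This fails: take k = 2. Certainly 2 ∣ 2, but 10 ∤ 2.

(←) Suppose 10 ∣ k and 4 ∣ k. Any common multiple of 10 and 4 is a multiple of their lcm; here lcm(10, 4) = 10·4/gcd(10, 4) = 40/2 = 20, so 20 ∣ k. Since 2 ∣ 20, it follows that 2 ∣ k.

Only the converse holds.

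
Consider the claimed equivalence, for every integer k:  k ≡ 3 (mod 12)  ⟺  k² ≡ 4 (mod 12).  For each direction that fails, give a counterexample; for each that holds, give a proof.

(⟹) This fails: take k = 3. Then 3 ≡ 3 (mod 12), but 3² = 9 ≡ 9 (mod 12), not 4.

(⟸) This fails: take k = 2. Then 2² = 4 ≡ 4 (mod 12), yet 2 ≡ 2 (mod 12), not 3.

Neither direction holds.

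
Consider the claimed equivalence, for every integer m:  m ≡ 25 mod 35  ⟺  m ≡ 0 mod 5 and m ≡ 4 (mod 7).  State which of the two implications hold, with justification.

[⇒] Suppose m ≡ 25 (mod 35); write m = 35j + 25. Since 5 ∣ 35, reducing mod 5 gives m ≡ 25 ≡ 0 (mod 5); since 7 ∣ 35, reducing mod 7 gives m ≡ 25 ≡ 4 (mod 7).

[⇐] Conversely, if m ≡ 0 (mod 5) and m ≡ 4 (mod 7), then by the Chinese remainder theorem m ≡ 25 (mod 35). This is exactly m ≡ 25 (mod 35).

Both directions hold.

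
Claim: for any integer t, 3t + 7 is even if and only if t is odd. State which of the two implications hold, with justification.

Both directions hold.

[⇒] Suppose 3t + 7 is even. Since 3 is odd, 3t and t have the same parity, so 3t + 7 ≡ t + 7 (mod 2). As 7 is odd, 3t + 7 is even exactly when t is odd. Thus t is odd.

[⇐] Conversely, suppose t is odd; write t = 2j + 1. Then 3t + 7 = 3·(2j + 1) + 7 = 2·3j + 10, which is even.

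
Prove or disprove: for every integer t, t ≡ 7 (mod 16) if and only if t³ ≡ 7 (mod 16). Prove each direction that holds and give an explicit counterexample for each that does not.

(⟹) Suppose t ≡ 7 (mod 16). Write t = 16j + 7. Then (16j + 7)³ = 4096j³ + 5376j² + 2352j + 343 = 16(256j³ + 336j² + 147j + 21) + 7, so t³ ≡ 7 (mod 16).

(⟸) Conversely, suppose t³ ≡ 7 (mod 16). The only residue r in {0, …, 15} with r³ ≡ 7 (mod 16) is r = 7, so t ≡ 7 (mod 16).

Both directions hold; the statement is true.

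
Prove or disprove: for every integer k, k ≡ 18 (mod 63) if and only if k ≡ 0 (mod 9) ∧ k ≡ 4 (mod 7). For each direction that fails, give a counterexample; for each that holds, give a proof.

Both implications hold.

(→) Suppose k ≡ 18 (mod 63); write k = 63j + 18. Since 9 ∣ 63, reducing mod 9 gives k ≡ 18 ≡ 0 (mod 9); since 7 ∣ 63, reducing mod 7 gives k ≡ 18 ≡ 4 (mod 7).

(←) Conversely, if k ≡ 0 (mod 9) and k ≡ 4 (mod 7), then by the Chinese remainder theorem k ≡ 18 (mod 63). This is exactly k ≡ 18 (mod 63).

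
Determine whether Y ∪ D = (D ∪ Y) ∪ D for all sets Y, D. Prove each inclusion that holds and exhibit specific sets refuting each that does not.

The two sets are equal.

(⟸) Let x ∈ (D ∪ Y) ∪ D. Then either x ∈ Y and x ∉ D; or x ∈ D and x ∉ Y; or x ∈ Y ∩ D. In each case x ∈ Y ∪ D, so (D ∪ Y) ∪ D ⊆ Y ∪ D.

(⟹) Let x ∈ Y ∪ D. Then either x ∈ Y and x ∉ D; or x ∈ D and x ∉ Y; or x ∈ Y ∩ D. In each case x ∈ (D ∪ Y) ∪ D, so Y ∪ D ⊆ (D ∪ Y) ∪ D.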